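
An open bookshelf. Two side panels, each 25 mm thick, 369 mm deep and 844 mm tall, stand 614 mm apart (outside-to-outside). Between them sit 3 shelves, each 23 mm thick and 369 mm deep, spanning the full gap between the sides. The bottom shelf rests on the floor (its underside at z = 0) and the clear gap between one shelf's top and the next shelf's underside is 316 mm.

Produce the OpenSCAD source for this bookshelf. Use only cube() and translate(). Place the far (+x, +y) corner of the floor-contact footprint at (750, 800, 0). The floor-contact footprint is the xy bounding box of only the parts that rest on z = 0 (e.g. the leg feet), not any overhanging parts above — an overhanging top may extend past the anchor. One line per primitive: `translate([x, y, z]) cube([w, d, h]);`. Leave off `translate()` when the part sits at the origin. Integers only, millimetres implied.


translate([136, 431, 0]) cube([25, 369, 844]);
translate([725, 431, 0]) cube([25, 369, 844]);
translate([161, 431, 0]) cube([564, 369, 23]);
translate([161, 431, 339]) cube([564, 369, 23]);
translate([161, 431, 678]) cube([564, 369, 23]);


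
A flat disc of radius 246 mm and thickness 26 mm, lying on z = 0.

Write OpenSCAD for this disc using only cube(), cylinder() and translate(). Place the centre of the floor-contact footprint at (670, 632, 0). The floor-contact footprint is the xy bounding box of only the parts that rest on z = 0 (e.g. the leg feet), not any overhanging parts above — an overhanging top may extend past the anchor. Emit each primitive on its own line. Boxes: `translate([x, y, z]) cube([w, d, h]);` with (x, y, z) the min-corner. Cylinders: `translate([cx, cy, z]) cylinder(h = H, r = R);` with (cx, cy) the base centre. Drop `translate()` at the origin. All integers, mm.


translate([670, 632, 0]) cylinder(h = 26, r = 246);


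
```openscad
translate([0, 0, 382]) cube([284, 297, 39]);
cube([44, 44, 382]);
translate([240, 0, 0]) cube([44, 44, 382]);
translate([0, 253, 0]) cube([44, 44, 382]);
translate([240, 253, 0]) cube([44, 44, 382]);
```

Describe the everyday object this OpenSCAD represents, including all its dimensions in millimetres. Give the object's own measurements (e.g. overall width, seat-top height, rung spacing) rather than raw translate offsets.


A simple wooden stool: a rectangular seat 284 mm (x) by 297 mm (y), 39 mm thick, top face at z = 421 mm, on four square legs, each 44×44 mm in cross-section. The legs rest on z = 0, each flush with a corner of the seat.


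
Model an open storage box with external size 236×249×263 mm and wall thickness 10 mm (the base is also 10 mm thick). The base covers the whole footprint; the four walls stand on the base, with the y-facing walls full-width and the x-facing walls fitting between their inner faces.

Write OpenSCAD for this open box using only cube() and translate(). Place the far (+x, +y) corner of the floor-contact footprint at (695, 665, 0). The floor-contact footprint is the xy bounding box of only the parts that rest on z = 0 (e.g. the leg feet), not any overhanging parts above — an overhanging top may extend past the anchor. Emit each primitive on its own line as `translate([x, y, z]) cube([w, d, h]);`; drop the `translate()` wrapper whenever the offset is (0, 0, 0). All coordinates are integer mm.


translate([459, 416, 0]) cube([236, 249, 10]);
translate([459, 416, 10]) cube([236, 10, 253]);
translate([459, 655, 10]) cube([236, 10, 253]);
translate([459, 426, 10]) cube([10, 229, 253]);
translate([685, 426, 10]) cube([10, 229, 253]);


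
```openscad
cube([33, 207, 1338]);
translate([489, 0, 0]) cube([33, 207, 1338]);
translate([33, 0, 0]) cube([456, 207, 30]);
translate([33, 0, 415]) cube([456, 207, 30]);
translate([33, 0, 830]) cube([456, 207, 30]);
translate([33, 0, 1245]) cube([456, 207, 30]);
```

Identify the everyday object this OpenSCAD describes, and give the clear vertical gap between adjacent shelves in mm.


A bookshelf. The clear shelf gap is 385 mm.

Two tall side panels with 4 horizontal boards between them — a bookshelf. The first two shelf undersides are at z = 0 and z = 415; with shelf thickness 30, the clear gap is 415 − 0 − 30 = 385 mm.


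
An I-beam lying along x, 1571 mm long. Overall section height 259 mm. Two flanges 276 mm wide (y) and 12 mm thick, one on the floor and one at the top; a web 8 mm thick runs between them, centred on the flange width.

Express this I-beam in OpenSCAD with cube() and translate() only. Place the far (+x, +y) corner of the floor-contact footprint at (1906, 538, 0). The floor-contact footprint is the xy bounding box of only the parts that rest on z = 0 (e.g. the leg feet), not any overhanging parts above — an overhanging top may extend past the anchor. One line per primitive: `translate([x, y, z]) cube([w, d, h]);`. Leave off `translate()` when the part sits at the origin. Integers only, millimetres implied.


translate([335, 262, 0]) cube([1571, 276, 12]);
translate([335, 396, 12]) cube([1571, 8, 235]);
translate([335, 262, 247]) cube([1571, 276, 12]);


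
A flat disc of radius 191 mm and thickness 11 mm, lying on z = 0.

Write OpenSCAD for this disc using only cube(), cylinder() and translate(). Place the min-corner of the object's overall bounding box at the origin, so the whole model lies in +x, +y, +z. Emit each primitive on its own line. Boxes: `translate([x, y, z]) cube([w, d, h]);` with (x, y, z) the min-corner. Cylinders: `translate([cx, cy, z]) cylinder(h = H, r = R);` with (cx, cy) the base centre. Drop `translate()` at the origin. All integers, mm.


translate([191, 191, 0]) cylinder(h = 11, r = 191);


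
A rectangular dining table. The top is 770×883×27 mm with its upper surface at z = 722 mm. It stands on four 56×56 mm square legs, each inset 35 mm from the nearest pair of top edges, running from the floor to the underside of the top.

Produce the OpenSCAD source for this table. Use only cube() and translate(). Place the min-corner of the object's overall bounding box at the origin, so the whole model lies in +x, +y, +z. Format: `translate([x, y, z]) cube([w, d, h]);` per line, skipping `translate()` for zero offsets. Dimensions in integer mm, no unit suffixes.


// leg_h = 722 - 27 = 695
translate([0, 0, 695]) cube([770, 883, 27]);
translate([35, 35, 0]) cube([56, 56, 695]);
translate([679, 35, 0]) cube([56, 56, 695]);
translate([35, 792, 0]) cube([56, 56, 695]);
translate([679, 792, 0]) cube([56, 56, 695]);


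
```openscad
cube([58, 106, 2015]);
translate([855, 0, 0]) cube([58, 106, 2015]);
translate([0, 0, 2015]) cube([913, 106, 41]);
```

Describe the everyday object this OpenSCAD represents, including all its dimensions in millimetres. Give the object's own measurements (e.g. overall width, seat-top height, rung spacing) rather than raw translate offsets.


A door frame. The clear opening is 797 mm wide and 2015 mm high. Two 58 mm wide jambs, 106 mm deep, stand either side of the opening from the floor to the top of the opening. A 41 mm thick head sits across the top of both jambs, spanning the full outside width of the frame.


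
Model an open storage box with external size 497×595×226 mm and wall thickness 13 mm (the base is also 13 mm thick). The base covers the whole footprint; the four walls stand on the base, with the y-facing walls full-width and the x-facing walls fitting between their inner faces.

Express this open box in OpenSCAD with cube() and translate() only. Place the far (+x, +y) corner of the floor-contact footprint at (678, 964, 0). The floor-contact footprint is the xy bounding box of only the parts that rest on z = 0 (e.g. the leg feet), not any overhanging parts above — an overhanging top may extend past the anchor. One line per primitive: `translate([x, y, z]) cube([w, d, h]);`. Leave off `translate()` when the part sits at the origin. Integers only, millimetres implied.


translate([181, 369, 0]) cube([497, 595, 13]);
translate([181, 369, 13]) cube([497, 13, 213]);
translate([181, 951, 13]) cube([497, 13, 213]);
translate([181, 382, 13]) cube([13, 569, 213]);
translate([665, 382, 13]) cube([13, 569, 213]);


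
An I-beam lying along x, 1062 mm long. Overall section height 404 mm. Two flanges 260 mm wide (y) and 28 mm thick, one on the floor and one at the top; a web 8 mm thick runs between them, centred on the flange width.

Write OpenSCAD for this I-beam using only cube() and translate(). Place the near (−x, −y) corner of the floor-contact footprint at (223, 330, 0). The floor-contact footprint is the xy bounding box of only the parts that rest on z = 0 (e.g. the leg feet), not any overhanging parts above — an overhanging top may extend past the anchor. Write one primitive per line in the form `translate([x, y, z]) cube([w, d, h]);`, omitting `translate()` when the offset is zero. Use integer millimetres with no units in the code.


translate([223, 330, 0]) cube([1062, 260, 28]);
translate([223, 456, 28]) cube([1062, 8, 348]);
translate([223, 330, 376]) cube([1062, 260, 28]);


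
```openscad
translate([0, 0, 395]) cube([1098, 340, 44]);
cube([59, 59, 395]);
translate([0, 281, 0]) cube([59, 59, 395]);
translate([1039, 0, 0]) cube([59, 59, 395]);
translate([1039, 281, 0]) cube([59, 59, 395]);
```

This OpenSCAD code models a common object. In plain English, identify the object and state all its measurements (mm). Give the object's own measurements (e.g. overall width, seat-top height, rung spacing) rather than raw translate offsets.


A bench: a 1098×340 mm seat slab, 44 mm thick, top at z = 439 mm, on four 59×59 mm square legs flush with the seat corners and standing on z = 0.


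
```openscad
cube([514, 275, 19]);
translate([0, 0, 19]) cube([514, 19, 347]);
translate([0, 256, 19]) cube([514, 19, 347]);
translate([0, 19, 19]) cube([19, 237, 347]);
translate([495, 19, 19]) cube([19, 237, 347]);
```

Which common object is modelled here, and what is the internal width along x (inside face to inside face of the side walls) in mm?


An open box. The internal width is 476 mm.

A 514×275 base slab with four walls standing on it — an open box. The base is 514 mm wide and the walls are 19 mm thick, so the internal width is 514 − 2 × 19 = 476 mm.


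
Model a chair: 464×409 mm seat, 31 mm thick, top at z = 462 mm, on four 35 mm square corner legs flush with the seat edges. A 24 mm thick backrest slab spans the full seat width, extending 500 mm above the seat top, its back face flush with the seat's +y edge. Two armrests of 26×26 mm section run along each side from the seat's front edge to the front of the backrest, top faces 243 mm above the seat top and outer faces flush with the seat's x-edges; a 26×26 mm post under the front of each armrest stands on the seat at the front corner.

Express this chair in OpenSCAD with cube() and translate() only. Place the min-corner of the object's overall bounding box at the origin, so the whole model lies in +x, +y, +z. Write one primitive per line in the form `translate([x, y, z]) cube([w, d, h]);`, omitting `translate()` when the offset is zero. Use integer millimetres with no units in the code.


translate([0, 0, 431]) cube([464, 409, 31]);
cube([35, 35, 431]);
translate([429, 0, 0]) cube([35, 35, 431]);
translate([0, 374, 0]) cube([35, 35, 431]);
translate([429, 374, 0]) cube([35, 35, 431]);
translate([0, 385, 462]) cube([464, 24, 500]);
translate([0, 0, 679]) cube([26, 385, 26]);
translate([438, 0, 679]) cube([26, 385, 26]);
translate([0, 0, 462]) cube([26, 26, 217]);
translate([438, 0, 462]) cube([26, 26, 217]);


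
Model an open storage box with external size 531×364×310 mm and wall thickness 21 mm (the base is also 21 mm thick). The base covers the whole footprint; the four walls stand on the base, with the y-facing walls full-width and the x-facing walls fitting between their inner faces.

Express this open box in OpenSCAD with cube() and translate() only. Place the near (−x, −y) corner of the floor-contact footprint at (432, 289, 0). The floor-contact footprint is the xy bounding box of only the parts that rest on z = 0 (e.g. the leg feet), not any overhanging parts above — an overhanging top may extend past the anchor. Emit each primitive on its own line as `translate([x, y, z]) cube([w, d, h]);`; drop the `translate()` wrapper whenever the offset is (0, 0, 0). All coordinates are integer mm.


translate([432, 289, 0]) cube([531, 364, 21]);
translate([432, 289, 21]) cube([531, 21, 289]);
translate([432, 632, 21]) cube([531, 21, 289]);
translate([432, 310, 21]) cube([21, 322, 289]);
translate([942, 310, 21]) cube([21, 322, 289]);


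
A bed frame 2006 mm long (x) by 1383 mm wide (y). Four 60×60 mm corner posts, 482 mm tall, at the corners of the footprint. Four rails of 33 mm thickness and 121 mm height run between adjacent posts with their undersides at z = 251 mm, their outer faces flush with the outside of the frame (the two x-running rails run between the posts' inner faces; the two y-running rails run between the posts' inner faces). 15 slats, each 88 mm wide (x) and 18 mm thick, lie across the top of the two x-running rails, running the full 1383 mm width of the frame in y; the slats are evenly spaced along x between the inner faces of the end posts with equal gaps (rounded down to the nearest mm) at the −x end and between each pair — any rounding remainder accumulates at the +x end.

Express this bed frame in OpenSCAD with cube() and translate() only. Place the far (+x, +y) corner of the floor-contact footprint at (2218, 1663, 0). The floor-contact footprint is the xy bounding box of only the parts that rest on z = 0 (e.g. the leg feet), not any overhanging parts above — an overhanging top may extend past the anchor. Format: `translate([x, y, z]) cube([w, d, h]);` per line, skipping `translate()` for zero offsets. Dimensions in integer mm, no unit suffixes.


translate([212, 280, 0]) cube([60, 60, 482]);
translate([212, 1603, 0]) cube([60, 60, 482]);
translate([2158, 280, 0]) cube([60, 60, 482]);
translate([2158, 1603, 0]) cube([60, 60, 482]);
translate([272, 280, 251]) cube([1886, 33, 121]);
translate([272, 1630, 251]) cube([1886, 33, 121]);
translate([212, 340, 251]) cube([33, 1263, 121]);
translate([2185, 340, 251]) cube([33, 1263, 121]);
translate([307, 280, 372]) cube([88, 1383, 18]);
translate([430, 280, 372]) cube([88, 1383, 18]);
translate([553, 280, 372]) cube([88, 1383, 18]);
translate([676, 280, 372]) cube([88, 1383, 18]);
translate([799, 280, 372]) cube([88, 1383, 18]);
translate([922, 280, 372]) cube([88, 1383, 18]);
translate([1045, 280, 372]) cube([88, 1383, 18]);
translate([1168, 280, 372]) cube([88, 1383, 18]);
translate([1291, 280, 372]) cube([88, 1383, 18]);
translate([1414, 280, 372]) cube([88, 1383, 18]);
translate([1537, 280, 372]) cube([88, 1383, 18]);
translate([1660, 280, 372]) cube([88, 1383, 18]);
translate([1783, 280, 372]) cube([88, 1383, 18]);
translate([1906, 280, 372]) cube([88, 1383, 18]);
translate([2029, 280, 372]) cube([88, 1383, 18]);


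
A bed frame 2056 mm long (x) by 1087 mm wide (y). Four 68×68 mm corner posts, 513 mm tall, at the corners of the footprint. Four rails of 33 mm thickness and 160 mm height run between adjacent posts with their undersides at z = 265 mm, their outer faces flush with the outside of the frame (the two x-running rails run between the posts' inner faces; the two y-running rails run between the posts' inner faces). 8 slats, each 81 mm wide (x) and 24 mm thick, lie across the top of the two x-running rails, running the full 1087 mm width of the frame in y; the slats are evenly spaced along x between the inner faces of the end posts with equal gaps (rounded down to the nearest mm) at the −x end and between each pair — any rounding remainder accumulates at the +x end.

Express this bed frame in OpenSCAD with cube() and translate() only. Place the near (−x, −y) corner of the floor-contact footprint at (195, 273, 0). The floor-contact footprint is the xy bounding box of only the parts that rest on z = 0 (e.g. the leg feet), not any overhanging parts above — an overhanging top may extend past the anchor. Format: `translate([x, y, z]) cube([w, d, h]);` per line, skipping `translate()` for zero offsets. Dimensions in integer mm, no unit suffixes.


translate([195, 273, 0]) cube([68, 68, 513]);
translate([195, 1292, 0]) cube([68, 68, 513]);
translate([2183, 273, 0]) cube([68, 68, 513]);
translate([2183, 1292, 0]) cube([68, 68, 513]);
translate([263, 273, 265]) cube([1920, 33, 160]);
translate([263, 1327, 265]) cube([1920, 33, 160]);
translate([195, 341, 265]) cube([33, 951, 160]);
translate([2218, 341, 265]) cube([33, 951, 160]);
translate([404, 273, 425]) cube([81, 1087, 24]);
translate([626, 273, 425]) cube([81, 1087, 24]);
translate([848, 273, 425]) cube([81, 1087, 24]);
translate([1070, 273, 425]) cube([81, 1087, 24]);
translate([1292, 273, 425]) cube([81, 1087, 24]);
translate([1514, 273, 425]) cube([81, 1087, 24]);
translate([1736, 273, 425]) cube([81, 1087, 24]);
translate([1958, 273, 425]) cube([81, 1087, 24]);


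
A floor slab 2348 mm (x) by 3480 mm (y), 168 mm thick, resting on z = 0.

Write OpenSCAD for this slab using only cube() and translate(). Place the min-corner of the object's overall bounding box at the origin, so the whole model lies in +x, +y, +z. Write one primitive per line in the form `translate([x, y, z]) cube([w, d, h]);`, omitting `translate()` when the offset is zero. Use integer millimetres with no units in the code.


cube([2348, 3480, 168]);


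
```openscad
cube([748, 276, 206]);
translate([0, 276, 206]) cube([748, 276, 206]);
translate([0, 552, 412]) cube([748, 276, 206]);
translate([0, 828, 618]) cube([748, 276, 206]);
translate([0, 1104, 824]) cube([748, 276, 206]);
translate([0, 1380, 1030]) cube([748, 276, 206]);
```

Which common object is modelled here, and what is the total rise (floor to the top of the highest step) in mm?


A staircase. The total rise is 1236 mm.

6 identical blocks, each offset up and back from the previous — a staircase. Each step is 206 mm tall and there are 6 of them, so the total rise is 6 × 206 = 1236 mm.


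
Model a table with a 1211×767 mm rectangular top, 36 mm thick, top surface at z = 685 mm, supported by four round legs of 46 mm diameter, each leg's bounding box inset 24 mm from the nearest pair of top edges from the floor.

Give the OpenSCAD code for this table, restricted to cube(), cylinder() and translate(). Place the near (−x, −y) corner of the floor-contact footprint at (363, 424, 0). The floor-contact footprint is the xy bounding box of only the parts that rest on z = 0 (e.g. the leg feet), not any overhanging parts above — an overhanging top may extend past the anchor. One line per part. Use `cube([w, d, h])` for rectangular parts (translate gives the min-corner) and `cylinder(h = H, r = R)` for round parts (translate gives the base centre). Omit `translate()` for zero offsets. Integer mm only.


translate([339, 400, 649]) cube([1211, 767, 36]);
translate([386, 447, 0]) cylinder(h = 649, r = 23);
translate([1503, 447, 0]) cylinder(h = 649, r = 23);
translate([386, 1120, 0]) cylinder(h = 649, r = 23);
translate([1503, 1120, 0]) cylinder(h = 649, r = 23);


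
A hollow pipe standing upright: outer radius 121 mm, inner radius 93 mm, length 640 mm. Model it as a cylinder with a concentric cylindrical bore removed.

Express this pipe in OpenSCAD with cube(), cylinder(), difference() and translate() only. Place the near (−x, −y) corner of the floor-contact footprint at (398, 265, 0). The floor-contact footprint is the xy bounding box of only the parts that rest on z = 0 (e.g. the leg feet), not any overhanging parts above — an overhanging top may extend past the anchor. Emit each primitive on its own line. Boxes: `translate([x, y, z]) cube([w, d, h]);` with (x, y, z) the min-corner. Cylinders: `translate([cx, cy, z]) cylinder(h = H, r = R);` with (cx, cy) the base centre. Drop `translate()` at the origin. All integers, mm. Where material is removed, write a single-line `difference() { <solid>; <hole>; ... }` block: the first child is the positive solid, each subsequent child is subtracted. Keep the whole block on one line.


difference() { translate([519, 386, 0]) cylinder(h = 640, r = 121); translate([519, 386, 0]) cylinder(h = 640, r = 93); }


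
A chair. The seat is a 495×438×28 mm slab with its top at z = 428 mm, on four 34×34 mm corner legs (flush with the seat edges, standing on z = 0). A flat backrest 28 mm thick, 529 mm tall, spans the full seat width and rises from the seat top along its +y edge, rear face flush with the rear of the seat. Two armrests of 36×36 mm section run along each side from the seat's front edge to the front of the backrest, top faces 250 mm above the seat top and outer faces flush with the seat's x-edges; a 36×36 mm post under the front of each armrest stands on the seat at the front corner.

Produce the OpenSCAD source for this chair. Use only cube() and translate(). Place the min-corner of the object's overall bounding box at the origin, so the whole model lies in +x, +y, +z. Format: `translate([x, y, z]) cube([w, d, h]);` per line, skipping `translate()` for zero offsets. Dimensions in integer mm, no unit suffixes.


translate([0, 0, 400]) cube([495, 438, 28]);
cube([34, 34, 400]);
translate([461, 0, 0]) cube([34, 34, 400]);
translate([0, 404, 0]) cube([34, 34, 400]);
translate([461, 404, 0]) cube([34, 34, 400]);
translate([0, 410, 428]) cube([495, 28, 529]);
translate([0, 0, 642]) cube([36, 410, 36]);
translate([459, 0, 642]) cube([36, 410, 36]);
translate([0, 0, 428]) cube([36, 36, 214]);
translate([459, 0, 428]) cube([36, 36, 214]);


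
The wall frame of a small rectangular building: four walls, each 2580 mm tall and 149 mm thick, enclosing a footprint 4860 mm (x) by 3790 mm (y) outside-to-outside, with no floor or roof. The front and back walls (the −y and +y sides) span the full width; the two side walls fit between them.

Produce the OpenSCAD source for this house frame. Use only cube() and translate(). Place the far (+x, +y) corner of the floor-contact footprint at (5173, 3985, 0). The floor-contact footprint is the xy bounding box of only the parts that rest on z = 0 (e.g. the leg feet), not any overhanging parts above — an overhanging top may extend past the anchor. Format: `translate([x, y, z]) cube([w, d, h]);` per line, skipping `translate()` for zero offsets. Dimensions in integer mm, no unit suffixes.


translate([313, 195, 0]) cube([4860, 149, 2580]);
translate([313, 3836, 0]) cube([4860, 149, 2580]);
translate([313, 344, 0]) cube([149, 3492, 2580]);
translate([5024, 344, 0]) cube([149, 3492, 2580]);


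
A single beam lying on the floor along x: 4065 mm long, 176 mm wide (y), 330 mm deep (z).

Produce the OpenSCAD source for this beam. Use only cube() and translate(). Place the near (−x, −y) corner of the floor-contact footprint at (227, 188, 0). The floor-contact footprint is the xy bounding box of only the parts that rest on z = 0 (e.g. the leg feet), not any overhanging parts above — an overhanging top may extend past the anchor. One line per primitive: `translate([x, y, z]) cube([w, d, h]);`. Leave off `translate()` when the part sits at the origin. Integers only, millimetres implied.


translate([227, 188, 0]) cube([4065, 176, 330]);


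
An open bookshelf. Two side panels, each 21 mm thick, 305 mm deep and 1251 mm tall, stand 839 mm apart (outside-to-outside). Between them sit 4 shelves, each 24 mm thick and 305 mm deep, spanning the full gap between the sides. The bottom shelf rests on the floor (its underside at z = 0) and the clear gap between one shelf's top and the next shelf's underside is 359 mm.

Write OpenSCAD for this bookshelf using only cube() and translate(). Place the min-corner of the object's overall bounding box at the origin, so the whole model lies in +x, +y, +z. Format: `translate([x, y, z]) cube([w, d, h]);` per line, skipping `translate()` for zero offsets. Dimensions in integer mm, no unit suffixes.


cube([21, 305, 1251]);
translate([818, 0, 0]) cube([21, 305, 1251]);
translate([21, 0, 0]) cube([797, 305, 24]);
translate([21, 0, 383]) cube([797, 305, 24]);
translate([21, 0, 766]) cube([797, 305, 24]);
translate([21, 0, 1149]) cube([797, 305, 24]);


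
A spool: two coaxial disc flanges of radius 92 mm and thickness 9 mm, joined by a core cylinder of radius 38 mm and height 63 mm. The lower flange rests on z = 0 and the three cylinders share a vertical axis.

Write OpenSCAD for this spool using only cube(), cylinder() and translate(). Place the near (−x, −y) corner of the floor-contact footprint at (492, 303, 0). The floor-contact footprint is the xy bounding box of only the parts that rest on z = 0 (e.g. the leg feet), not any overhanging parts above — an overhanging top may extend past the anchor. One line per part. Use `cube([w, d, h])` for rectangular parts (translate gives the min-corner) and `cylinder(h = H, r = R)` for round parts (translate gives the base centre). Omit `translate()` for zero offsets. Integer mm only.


translate([584, 395, 0]) cylinder(h = 9, r = 92);
translate([584, 395, 9]) cylinder(h = 63, r = 38);
translate([584, 395, 72]) cylinder(h = 9, r = 92);


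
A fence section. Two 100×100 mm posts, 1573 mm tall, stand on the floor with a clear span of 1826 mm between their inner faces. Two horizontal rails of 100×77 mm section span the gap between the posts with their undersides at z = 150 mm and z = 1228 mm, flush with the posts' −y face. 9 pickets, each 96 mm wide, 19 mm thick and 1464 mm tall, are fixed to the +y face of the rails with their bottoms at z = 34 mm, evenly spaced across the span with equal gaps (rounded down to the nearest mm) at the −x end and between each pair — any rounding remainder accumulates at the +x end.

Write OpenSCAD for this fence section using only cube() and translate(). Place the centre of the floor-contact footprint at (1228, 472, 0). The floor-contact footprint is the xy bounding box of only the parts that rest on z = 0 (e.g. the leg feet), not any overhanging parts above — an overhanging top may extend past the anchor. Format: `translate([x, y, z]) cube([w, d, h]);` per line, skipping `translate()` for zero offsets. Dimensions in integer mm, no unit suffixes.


translate([215, 422, 0]) cube([100, 100, 1573]);
translate([2141, 422, 0]) cube([100, 100, 1573]);
translate([315, 422, 150]) cube([1826, 100, 77]);
translate([315, 422, 1228]) cube([1826, 100, 77]);
translate([411, 522, 34]) cube([96, 19, 1464]);
translate([603, 522, 34]) cube([96, 19, 1464]);
translate([795, 522, 34]) cube([96, 19, 1464]);
translate([987, 522, 34]) cube([96, 19, 1464]);
translate([1179, 522, 34]) cube([96, 19, 1464]);
translate([1371, 522, 34]) cube([96, 19, 1464]);
translate([1563, 522, 34]) cube([96, 19, 1464]);
translate([1755, 522, 34]) cube([96, 19, 1464]);
translate([1947, 522, 34]) cube([96, 19, 1464]);


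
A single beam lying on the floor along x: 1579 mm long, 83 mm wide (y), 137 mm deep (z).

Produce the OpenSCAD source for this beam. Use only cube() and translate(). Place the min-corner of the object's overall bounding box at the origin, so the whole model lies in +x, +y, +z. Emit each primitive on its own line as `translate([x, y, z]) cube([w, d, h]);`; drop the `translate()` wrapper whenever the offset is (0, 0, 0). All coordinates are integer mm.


cube([1579, 83, 137]);


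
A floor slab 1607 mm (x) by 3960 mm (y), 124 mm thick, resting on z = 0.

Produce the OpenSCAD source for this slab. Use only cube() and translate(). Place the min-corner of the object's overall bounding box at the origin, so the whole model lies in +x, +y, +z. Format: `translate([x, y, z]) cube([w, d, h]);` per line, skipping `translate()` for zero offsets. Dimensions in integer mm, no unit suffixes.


cube([1607, 3960, 124]);


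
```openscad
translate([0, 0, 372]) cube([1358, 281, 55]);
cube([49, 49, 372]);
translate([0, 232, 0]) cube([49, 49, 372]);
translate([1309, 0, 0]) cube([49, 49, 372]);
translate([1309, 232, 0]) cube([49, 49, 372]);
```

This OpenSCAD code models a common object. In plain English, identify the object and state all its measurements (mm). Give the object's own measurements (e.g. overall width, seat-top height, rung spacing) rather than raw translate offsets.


A long wooden bench with a 1358 mm (x) × 281 mm (y) seat, 55 mm thick, its top surface 427 mm above the floor. Four 49 mm square legs at the seat corners, flush with the edges, run from z = 0 to the seat underside.


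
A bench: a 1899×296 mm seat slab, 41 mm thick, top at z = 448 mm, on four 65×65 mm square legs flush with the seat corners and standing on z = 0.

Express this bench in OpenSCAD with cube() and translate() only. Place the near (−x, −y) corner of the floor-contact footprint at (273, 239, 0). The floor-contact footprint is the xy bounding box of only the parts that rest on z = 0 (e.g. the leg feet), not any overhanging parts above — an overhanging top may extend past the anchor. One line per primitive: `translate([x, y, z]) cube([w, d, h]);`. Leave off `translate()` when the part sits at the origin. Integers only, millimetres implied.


// leg_h = 448 − 41 = 407
translate([273, 239, 407]) cube([1899, 296, 41]);
translate([273, 239, 0]) cube([65, 65, 407]);
translate([273, 470, 0]) cube([65, 65, 407]);
translate([2107, 239, 0]) cube([65, 65, 407]);
translate([2107, 470, 0]) cube([65, 65, 407]);


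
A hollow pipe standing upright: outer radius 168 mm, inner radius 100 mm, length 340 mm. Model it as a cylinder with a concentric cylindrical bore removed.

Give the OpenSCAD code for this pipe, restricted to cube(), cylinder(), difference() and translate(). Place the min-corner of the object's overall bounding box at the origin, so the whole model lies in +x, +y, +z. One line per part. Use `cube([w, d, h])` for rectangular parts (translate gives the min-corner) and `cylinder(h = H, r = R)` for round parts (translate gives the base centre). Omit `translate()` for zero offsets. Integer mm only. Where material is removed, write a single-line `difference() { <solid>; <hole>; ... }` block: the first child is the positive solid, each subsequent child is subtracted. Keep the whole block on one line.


difference() { translate([168, 168, 0]) cylinder(h = 340, r = 168); translate([168, 168, 0]) cylinder(h = 340, r = 100); }


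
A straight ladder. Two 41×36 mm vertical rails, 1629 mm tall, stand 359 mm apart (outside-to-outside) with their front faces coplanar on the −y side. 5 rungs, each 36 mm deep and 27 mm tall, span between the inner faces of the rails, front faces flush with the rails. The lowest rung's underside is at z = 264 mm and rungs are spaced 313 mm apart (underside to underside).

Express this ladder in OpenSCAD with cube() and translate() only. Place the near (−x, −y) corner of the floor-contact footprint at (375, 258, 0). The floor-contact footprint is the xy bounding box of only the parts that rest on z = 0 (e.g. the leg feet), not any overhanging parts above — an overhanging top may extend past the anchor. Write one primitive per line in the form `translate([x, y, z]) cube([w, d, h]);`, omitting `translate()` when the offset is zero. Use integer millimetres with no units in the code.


// rung span = 359 - 2*41 = 277
// rung[k] z = 264 + k*313
translate([375, 258, 0]) cube([41, 36, 1629]);
translate([693, 258, 0]) cube([41, 36, 1629]);
translate([416, 258, 264]) cube([277, 36, 27]);
translate([416, 258, 577]) cube([277, 36, 27]);
translate([416, 258, 890]) cube([277, 36, 27]);
translate([416, 258, 1203]) cube([277, 36, 27]);
translate([416, 258, 1516]) cube([277, 36, 27]);


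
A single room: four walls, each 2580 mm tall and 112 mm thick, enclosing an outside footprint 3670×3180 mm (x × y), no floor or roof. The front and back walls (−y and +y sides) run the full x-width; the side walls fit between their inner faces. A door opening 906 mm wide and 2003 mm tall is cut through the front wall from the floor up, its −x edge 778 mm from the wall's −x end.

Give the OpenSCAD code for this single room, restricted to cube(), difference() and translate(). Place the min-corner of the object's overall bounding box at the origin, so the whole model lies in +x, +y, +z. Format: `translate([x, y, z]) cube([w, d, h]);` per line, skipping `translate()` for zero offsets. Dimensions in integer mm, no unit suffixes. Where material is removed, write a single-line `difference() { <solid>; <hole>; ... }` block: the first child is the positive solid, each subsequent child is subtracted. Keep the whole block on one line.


difference() { cube([3670, 112, 2580]); translate([778, 0, 0]) cube([906, 112, 2003]); }
translate([0, 3068, 0]) cube([3670, 112, 2580]);
translate([0, 112, 0]) cube([112, 2956, 2580]);
translate([3558, 112, 0]) cube([112, 2956, 2580]);


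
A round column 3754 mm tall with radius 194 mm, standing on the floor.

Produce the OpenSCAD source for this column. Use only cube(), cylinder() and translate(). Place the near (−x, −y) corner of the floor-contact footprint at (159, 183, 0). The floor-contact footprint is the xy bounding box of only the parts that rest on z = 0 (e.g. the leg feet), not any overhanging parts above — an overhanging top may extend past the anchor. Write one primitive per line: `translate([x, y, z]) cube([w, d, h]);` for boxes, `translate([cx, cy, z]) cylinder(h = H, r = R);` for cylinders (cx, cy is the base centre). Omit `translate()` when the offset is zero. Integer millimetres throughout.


translate([353, 377, 0]) cylinder(h = 3754, r = 194);


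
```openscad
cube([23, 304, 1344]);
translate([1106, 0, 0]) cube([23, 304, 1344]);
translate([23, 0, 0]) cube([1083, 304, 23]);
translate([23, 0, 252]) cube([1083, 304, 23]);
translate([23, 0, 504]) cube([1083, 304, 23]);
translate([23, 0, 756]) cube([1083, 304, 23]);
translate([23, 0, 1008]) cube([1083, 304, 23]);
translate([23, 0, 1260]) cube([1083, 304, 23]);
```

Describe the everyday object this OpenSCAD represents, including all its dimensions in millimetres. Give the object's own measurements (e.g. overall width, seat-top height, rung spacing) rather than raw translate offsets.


An open bookshelf. Two side panels, each 23 mm thick, 304 mm deep and 1344 mm tall, stand 1129 mm apart (outside-to-outside). Between them sit 6 shelves, each 23 mm thick and 304 mm deep, spanning the full gap between the sides. The bottom shelf rests on the floor (its underside at z = 0) and the clear gap between one shelf's top and the next shelf's underside is 229 mm.


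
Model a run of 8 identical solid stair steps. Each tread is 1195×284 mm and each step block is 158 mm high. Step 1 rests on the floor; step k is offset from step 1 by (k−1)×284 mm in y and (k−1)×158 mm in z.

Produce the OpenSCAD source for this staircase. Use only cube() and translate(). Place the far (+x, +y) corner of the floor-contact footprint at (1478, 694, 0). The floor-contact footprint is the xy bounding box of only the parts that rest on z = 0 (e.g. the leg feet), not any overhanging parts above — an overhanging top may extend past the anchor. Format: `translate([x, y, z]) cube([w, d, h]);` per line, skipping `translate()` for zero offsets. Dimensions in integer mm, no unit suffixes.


translate([283, 410, 0]) cube([1195, 284, 158]);
translate([283, 694, 158]) cube([1195, 284, 158]);
translate([283, 978, 316]) cube([1195, 284, 158]);
translate([283, 1262, 474]) cube([1195, 284, 158]);
translate([283, 1546, 632]) cube([1195, 284, 158]);
translate([283, 1830, 790]) cube([1195, 284, 158]);
translate([283, 2114, 948]) cube([1195, 284, 158]);
translate([283, 2398, 1106]) cube([1195, 284, 158]);


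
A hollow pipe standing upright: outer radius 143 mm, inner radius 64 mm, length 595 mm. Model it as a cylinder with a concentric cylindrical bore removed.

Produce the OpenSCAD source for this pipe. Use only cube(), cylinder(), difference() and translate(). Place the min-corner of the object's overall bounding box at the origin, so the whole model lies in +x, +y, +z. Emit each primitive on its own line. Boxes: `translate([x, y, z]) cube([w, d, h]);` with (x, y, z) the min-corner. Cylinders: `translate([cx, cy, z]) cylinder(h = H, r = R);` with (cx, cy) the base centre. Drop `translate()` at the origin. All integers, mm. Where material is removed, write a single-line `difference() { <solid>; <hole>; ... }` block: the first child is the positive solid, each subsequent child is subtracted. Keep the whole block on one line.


difference() { translate([143, 143, 0]) cylinder(h = 595, r = 143); translate([143, 143, 0]) cylinder(h = 595, r = 64); }


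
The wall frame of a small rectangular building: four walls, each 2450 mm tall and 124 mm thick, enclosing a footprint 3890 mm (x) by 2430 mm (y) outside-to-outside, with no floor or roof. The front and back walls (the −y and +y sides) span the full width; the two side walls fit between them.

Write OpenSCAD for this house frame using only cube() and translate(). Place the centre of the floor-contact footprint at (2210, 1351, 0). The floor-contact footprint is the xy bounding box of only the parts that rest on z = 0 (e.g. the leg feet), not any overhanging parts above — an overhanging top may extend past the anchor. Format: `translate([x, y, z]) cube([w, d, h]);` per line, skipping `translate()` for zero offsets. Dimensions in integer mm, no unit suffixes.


translate([265, 136, 0]) cube([3890, 124, 2450]);
translate([265, 2442, 0]) cube([3890, 124, 2450]);
translate([265, 260, 0]) cube([124, 2182, 2450]);
translate([4031, 260, 0]) cube([124, 2182, 2450]);


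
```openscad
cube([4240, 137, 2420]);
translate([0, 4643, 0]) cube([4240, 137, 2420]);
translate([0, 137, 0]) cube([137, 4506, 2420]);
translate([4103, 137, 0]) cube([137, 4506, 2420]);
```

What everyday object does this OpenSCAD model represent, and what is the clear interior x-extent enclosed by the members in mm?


A house (or room) frame. The interior width is 3966 mm.

Four 2420 mm walls enclosing a rectangle with no floor or roof — a room or house frame. Outside width is 4240 mm and wall thickness is 137 mm, so the interior width is 4240 − 2 × 137 = 3966 mm.


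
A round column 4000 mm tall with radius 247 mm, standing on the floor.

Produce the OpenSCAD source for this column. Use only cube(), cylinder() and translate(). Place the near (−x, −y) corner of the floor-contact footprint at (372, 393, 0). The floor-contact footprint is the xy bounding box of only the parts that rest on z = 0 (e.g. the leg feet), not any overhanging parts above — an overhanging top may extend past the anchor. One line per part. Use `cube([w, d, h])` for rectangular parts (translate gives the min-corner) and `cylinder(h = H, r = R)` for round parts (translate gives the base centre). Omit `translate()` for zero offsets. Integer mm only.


translate([619, 640, 0]) cylinder(h = 4000, r = 247);


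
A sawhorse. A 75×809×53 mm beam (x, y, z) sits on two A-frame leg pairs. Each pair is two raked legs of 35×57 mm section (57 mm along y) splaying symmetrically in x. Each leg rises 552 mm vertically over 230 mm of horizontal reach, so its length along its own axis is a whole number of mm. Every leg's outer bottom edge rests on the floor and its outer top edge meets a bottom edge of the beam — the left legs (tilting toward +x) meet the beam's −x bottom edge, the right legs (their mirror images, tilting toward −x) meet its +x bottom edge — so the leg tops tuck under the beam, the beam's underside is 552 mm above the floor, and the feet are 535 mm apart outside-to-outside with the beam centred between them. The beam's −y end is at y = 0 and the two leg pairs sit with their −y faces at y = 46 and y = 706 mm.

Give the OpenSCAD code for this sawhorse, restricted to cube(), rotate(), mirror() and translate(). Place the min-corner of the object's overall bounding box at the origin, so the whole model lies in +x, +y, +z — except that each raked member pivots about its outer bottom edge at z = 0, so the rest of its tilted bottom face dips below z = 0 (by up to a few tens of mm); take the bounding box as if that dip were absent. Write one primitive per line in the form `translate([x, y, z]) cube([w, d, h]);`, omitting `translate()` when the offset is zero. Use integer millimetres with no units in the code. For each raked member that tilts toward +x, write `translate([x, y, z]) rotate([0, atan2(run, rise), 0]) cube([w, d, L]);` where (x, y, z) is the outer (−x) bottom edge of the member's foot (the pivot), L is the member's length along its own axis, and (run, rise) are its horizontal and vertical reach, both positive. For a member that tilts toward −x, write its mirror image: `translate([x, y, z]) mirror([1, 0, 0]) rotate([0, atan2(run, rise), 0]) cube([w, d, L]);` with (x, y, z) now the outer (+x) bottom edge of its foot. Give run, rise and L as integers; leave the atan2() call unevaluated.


// leg length = √(230² + 552²) = 598
// right-leg outer foot x = 2·230 + 75 = 535
// beam min-corner = (230, 0, 552)
translate([230, 0, 552]) cube([75, 809, 53]);
translate([0, 46, 0]) rotate([0, atan2(230, 552), 0]) cube([35, 57, 598]);
translate([535, 46, 0]) mirror([1, 0, 0]) rotate([0, atan2(230, 552), 0]) cube([35, 57, 598]);
translate([0, 706, 0]) rotate([0, atan2(230, 552), 0]) cube([35, 57, 598]);
translate([535, 706, 0]) mirror([1, 0, 0]) rotate([0, atan2(230, 552), 0]) cube([35, 57, 598]);
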